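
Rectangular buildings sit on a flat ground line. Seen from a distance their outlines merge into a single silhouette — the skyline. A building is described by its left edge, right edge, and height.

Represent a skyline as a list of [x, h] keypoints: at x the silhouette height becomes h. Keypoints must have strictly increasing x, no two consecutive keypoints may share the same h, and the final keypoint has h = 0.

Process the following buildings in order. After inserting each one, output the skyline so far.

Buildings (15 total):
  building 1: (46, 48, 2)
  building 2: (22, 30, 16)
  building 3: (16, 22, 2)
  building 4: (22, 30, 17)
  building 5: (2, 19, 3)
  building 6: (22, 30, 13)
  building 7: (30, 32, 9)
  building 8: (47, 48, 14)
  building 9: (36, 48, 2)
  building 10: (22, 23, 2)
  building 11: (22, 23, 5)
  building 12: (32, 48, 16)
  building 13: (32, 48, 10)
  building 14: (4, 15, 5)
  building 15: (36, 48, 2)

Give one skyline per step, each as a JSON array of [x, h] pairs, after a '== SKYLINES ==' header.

== SKYLINES ==
[[46,2],[48,0]]
[[22,16],[30,0],[46,2],[48,0]]
[[16,2],[22,16],[30,0],[46,2],[48,0]]
[[16,2],[22,17],[30,0],[46,2],[48,0]]
[[2,3],[19,2],[22,17],[30,0],[46,2],[48,0]]
[[2,3],[19,2],[22,17],[30,0],[46,2],[48,0]]
[[2,3],[19,2],[22,17],[30,9],[32,0],[46,2],[48,0]]
[[2,3],[19,2],[22,17],[30,9],[32,0],[46,2],[47,14],[48,0]]
[[2,3],[19,2],[22,17],[30,9],[32,0],[36,2],[47,14],[48,0]]
[[2,3],[19,2],[22,17],[30,9],[32,0],[36,2],[47,14],[48,0]]
[[2,3],[19,2],[22,17],[30,9],[32,0],[36,2],[47,14],[48,0]]
[[2,3],[19,2],[22,17],[30,9],[32,16],[48,0]]
[[2,3],[19,2],[22,17],[30,9],[32,16],[48,0]]
[[2,3],[4,5],[15,3],[19,2],[22,17],[30,9],[32,16],[48,0]]
[[2,3],[4,5],[15,3],[19,2],[22,17],[30,9],[32,16],[48,0]]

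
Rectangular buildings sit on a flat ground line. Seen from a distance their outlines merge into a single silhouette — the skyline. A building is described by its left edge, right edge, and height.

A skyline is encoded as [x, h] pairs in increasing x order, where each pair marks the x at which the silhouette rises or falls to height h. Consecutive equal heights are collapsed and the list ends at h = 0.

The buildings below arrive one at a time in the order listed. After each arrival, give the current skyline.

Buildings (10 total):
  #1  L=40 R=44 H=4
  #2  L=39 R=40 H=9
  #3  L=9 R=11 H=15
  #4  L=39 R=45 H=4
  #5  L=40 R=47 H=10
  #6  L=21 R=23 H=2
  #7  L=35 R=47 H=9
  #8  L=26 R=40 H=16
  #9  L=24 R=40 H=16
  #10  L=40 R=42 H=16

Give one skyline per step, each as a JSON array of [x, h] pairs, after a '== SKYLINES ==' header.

== SKYLINES ==
[[40,4],[44,0]]
[[39,9],[40,4],[44,0]]
[[9,15],[11,0],[39,9],[40,4],[44,0]]
[[9,15],[11,0],[39,9],[40,4],[45,0]]
[[9,15],[11,0],[39,9],[40,10],[47,0]]
[[9,15],[11,0],[21,2],[23,0],[39,9],[40,10],[47,0]]
[[9,15],[11,0],[21,2],[23,0],[35,9],[40,10],[47,0]]
[[9,15],[11,0],[21,2],[23,0],[26,16],[40,10],[47,0]]
[[9,15],[11,0],[21,2],[23,0],[24,16],[40,10],[47,0]]
[[9,15],[11,0],[21,2],[23,0],[24,16],[42,10],[47,0]]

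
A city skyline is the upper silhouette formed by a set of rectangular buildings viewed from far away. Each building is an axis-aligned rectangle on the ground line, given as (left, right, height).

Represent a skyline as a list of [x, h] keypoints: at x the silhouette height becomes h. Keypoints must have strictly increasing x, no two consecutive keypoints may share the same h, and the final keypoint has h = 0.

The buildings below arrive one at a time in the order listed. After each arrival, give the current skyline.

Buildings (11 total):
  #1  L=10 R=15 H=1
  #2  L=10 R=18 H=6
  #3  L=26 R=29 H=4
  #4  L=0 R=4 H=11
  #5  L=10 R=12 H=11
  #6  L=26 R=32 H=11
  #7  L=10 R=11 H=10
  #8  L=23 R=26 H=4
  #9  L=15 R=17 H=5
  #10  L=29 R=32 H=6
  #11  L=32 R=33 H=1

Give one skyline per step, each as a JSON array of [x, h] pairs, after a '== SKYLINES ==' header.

== SKYLINES ==
[[10,1],[15,0]]
[[10,6],[18,0]]
[[10,6],[18,0],[26,4],[29,0]]
[[0,11],[4,0],[10,6],[18,0],[26,4],[29,0]]
[[0,11],[4,0],[10,11],[12,6],[18,0],[26,4],[29,0]]
[[0,11],[4,0],[10,11],[12,6],[18,0],[26,11],[32,0]]
[[0,11],[4,0],[10,11],[12,6],[18,0],[26,11],[32,0]]
[[0,11],[4,0],[10,11],[12,6],[18,0],[23,4],[26,11],[32,0]]
[[0,11],[4,0],[10,11],[12,6],[18,0],[23,4],[26,11],[32,0]]
[[0,11],[4,0],[10,11],[12,6],[18,0],[23,4],[26,11],[32,0]]
[[0,11],[4,0],[10,11],[12,6],[18,0],[23,4],[26,11],[32,1],[33,0]]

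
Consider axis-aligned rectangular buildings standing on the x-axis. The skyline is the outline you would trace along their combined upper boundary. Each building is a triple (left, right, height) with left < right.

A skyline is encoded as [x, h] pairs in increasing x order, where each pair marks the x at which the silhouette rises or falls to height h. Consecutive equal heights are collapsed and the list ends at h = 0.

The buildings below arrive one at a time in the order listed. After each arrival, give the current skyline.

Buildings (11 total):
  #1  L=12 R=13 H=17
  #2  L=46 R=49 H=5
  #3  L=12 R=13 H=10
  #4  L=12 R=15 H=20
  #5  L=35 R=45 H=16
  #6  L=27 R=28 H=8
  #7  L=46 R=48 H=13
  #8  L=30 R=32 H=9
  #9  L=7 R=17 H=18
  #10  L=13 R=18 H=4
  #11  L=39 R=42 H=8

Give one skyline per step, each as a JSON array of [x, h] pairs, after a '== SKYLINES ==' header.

== SKYLINES ==
[[12,17],[13,0]]
[[12,17],[13,0],[46,5],[49,0]]
[[12,17],[13,0],[46,5],[49,0]]
[[12,20],[15,0],[46,5],[49,0]]
[[12,20],[15,0],[35,16],[45,0],[46,5],[49,0]]
[[12,20],[15,0],[27,8],[28,0],[35,16],[45,0],[46,5],[49,0]]
[[12,20],[15,0],[27,8],[28,0],[35,16],[45,0],[46,13],[48,5],[49,0]]
[[12,20],[15,0],[27,8],[28,0],[30,9],[32,0],[35,16],[45,0],[46,13],[48,5],[49,0]]
[[7,18],[12,20],[15,18],[17,0],[27,8],[28,0],[30,9],[32,0],[35,16],[45,0],[46,13],[48,5],[49,0]]
[[7,18],[12,20],[15,18],[17,4],[18,0],[27,8],[28,0],[30,9],[32,0],[35,16],[45,0],[46,13],[48,5],[49,0]]
[[7,18],[12,20],[15,18],[17,4],[18,0],[27,8],[28,0],[30,9],[32,0],[35,16],[45,0],[46,13],[48,5],[49,0]]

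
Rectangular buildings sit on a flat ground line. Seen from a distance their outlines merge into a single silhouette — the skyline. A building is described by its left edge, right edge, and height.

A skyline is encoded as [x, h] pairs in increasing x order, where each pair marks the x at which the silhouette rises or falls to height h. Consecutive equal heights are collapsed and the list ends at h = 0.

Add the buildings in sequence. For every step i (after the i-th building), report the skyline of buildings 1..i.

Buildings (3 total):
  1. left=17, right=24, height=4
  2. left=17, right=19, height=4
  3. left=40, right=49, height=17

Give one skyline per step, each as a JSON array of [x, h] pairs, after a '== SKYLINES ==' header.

== SKYLINES ==
[[17,4],[24,0]]
[[17,4],[24,0]]
[[17,4],[24,0],[40,17],[49,0]]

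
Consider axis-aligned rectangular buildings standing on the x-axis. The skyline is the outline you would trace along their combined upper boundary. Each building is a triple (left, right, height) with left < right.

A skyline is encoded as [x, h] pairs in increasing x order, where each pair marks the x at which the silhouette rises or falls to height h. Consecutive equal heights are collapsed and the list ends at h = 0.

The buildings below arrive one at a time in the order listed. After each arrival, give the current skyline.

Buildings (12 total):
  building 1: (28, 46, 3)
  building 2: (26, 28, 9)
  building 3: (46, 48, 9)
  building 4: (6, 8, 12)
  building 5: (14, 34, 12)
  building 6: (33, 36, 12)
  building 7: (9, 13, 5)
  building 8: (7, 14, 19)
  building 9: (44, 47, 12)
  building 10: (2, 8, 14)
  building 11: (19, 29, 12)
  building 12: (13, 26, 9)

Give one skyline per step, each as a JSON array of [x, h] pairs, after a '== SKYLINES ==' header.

== SKYLINES ==
[[28,3],[46,0]]
[[26,9],[28,3],[46,0]]
[[26,9],[28,3],[46,9],[48,0]]
[[6,12],[8,0],[26,9],[28,3],[46,9],[48,0]]
[[6,12],[8,0],[14,12],[34,3],[46,9],[48,0]]
[[6,12],[8,0],[14,12],[36,3],[46,9],[48,0]]
[[6,12],[8,0],[9,5],[13,0],[14,12],[36,3],[46,9],[48,0]]
[[6,12],[7,19],[14,12],[36,3],[46,9],[48,0]]
[[6,12],[7,19],[14,12],[36,3],[44,12],[47,9],[48,0]]
[[2,14],[7,19],[14,12],[36,3],[44,12],[47,9],[48,0]]
[[2,14],[7,19],[14,12],[36,3],[44,12],[47,9],[48,0]]
[[2,14],[7,19],[14,12],[36,3],[44,12],[47,9],[48,0]]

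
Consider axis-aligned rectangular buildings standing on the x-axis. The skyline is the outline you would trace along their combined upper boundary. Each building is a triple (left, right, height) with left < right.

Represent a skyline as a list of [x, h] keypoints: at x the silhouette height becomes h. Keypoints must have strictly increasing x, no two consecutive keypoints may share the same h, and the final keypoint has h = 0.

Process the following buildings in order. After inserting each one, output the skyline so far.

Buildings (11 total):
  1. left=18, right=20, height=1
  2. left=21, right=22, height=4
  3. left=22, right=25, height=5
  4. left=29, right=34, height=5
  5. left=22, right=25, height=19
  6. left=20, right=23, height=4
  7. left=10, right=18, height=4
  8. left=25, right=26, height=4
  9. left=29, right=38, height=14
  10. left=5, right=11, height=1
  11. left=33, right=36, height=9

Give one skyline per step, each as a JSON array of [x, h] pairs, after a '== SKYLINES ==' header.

== SKYLINES ==
[[18,1],[20,0]]
[[18,1],[20,0],[21,4],[22,0]]
[[18,1],[20,0],[21,4],[22,5],[25,0]]
[[18,1],[20,0],[21,4],[22,5],[25,0],[29,5],[34,0]]
[[18,1],[20,0],[21,4],[22,19],[25,0],[29,5],[34,0]]
[[18,1],[20,4],[22,19],[25,0],[29,5],[34,0]]
[[10,4],[18,1],[20,4],[22,19],[25,0],[29,5],[34,0]]
[[10,4],[18,1],[20,4],[22,19],[25,4],[26,0],[29,5],[34,0]]
[[10,4],[18,1],[20,4],[22,19],[25,4],[26,0],[29,14],[38,0]]
[[5,1],[10,4],[18,1],[20,4],[22,19],[25,4],[26,0],[29,14],[38,0]]
[[5,1],[10,4],[18,1],[20,4],[22,19],[25,4],[26,0],[29,14],[38,0]]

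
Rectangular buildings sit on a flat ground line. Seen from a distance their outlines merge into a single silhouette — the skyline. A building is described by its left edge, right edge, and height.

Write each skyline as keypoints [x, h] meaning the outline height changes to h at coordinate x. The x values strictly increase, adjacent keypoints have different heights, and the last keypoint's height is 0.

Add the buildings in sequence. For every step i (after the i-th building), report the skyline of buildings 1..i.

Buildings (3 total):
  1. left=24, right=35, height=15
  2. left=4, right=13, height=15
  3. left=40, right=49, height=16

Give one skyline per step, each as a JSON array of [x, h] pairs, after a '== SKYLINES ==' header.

== SKYLINES ==
[[24,15],[35,0]]
[[4,15],[13,0],[24,15],[35,0]]
[[4,15],[13,0],[24,15],[35,0],[40,16],[49,0]]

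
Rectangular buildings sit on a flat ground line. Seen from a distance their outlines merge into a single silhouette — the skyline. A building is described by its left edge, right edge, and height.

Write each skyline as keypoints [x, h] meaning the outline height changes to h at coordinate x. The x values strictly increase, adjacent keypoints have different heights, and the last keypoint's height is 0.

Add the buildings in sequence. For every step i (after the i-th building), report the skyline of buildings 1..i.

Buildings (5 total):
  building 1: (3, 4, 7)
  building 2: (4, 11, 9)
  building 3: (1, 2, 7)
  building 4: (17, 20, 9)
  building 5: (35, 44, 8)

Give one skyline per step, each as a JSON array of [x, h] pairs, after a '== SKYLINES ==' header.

== SKYLINES ==
[[3,7],[4,0]]
[[3,7],[4,9],[11,0]]
[[1,7],[2,0],[3,7],[4,9],[11,0]]
[[1,7],[2,0],[3,7],[4,9],[11,0],[17,9],[20,0]]
[[1,7],[2,0],[3,7],[4,9],[11,0],[17,9],[20,0],[35,8],[44,0]]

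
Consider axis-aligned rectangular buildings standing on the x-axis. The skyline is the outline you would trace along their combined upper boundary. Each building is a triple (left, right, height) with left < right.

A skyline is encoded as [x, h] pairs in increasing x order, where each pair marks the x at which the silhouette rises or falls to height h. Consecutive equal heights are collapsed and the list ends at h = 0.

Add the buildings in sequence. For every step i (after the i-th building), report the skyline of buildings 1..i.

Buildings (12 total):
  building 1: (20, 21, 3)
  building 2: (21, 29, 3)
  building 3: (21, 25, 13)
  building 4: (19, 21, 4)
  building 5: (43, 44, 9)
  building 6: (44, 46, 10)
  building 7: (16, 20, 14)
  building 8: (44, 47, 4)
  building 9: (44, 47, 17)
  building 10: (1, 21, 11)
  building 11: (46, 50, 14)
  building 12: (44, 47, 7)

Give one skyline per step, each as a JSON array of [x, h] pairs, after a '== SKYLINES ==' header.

== SKYLINES ==
[[20,3],[21,0]]
[[20,3],[29,0]]
[[20,3],[21,13],[25,3],[29,0]]
[[19,4],[21,13],[25,3],[29,0]]
[[19,4],[21,13],[25,3],[29,0],[43,9],[44,0]]
[[19,4],[21,13],[25,3],[29,0],[43,9],[44,10],[46,0]]
[[16,14],[20,4],[21,13],[25,3],[29,0],[43,9],[44,10],[46,0]]
[[16,14],[20,4],[21,13],[25,3],[29,0],[43,9],[44,10],[46,4],[47,0]]
[[16,14],[20,4],[21,13],[25,3],[29,0],[43,9],[44,17],[47,0]]
[[1,11],[16,14],[20,11],[21,13],[25,3],[29,0],[43,9],[44,17],[47,0]]
[[1,11],[16,14],[20,11],[21,13],[25,3],[29,0],[43,9],[44,17],[47,14],[50,0]]
[[1,11],[16,14],[20,11],[21,13],[25,3],[29,0],[43,9],[44,17],[47,14],[50,0]]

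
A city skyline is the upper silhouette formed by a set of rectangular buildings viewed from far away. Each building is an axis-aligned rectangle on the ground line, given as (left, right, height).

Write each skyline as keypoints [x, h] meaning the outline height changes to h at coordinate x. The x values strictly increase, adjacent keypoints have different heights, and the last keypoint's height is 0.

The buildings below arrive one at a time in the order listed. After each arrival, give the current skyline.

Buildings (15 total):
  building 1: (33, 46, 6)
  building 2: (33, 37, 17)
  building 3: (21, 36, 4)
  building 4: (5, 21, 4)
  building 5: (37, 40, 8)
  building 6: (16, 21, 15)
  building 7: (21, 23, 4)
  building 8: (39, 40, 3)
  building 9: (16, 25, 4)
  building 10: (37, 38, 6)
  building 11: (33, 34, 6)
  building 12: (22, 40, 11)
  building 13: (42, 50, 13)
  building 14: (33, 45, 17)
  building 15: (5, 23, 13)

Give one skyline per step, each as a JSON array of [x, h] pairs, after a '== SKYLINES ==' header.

== SKYLINES ==
[[33,6],[46,0]]
[[33,17],[37,6],[46,0]]
[[21,4],[33,17],[37,6],[46,0]]
[[5,4],[33,17],[37,6],[46,0]]
[[5,4],[33,17],[37,8],[40,6],[46,0]]
[[5,4],[16,15],[21,4],[33,17],[37,8],[40,6],[46,0]]
[[5,4],[16,15],[21,4],[33,17],[37,8],[40,6],[46,0]]
[[5,4],[16,15],[21,4],[33,17],[37,8],[40,6],[46,0]]
[[5,4],[16,15],[21,4],[33,17],[37,8],[40,6],[46,0]]
[[5,4],[16,15],[21,4],[33,17],[37,8],[40,6],[46,0]]
[[5,4],[16,15],[21,4],[33,17],[37,8],[40,6],[46,0]]
[[5,4],[16,15],[21,4],[22,11],[33,17],[37,11],[40,6],[46,0]]
[[5,4],[16,15],[21,4],[22,11],[33,17],[37,11],[40,6],[42,13],[50,0]]
[[5,4],[16,15],[21,4],[22,11],[33,17],[45,13],[50,0]]
[[5,13],[16,15],[21,13],[23,11],[33,17],[45,13],[50,0]]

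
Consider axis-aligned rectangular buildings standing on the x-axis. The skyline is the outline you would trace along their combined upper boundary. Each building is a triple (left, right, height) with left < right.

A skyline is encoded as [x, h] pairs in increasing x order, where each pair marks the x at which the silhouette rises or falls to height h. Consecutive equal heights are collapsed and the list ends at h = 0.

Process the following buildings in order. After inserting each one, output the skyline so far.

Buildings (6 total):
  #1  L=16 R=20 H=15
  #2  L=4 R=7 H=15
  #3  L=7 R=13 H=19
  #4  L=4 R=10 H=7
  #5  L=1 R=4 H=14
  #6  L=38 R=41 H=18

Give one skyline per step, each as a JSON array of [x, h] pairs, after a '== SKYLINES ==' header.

== SKYLINES ==
[[16,15],[20,0]]
[[4,15],[7,0],[16,15],[20,0]]
[[4,15],[7,19],[13,0],[16,15],[20,0]]
[[4,15],[7,19],[13,0],[16,15],[20,0]]
[[1,14],[4,15],[7,19],[13,0],[16,15],[20,0]]
[[1,14],[4,15],[7,19],[13,0],[16,15],[20,0],[38,18],[41,0]]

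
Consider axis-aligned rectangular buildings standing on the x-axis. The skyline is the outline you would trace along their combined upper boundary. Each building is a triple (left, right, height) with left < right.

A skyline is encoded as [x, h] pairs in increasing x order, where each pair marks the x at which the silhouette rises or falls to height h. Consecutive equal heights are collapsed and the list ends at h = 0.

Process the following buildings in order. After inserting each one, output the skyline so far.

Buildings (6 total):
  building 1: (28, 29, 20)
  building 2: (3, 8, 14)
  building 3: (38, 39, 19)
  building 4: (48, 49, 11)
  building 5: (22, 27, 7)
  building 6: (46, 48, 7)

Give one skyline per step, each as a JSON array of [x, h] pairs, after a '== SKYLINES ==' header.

== SKYLINES ==
[[28,20],[29,0]]
[[3,14],[8,0],[28,20],[29,0]]
[[3,14],[8,0],[28,20],[29,0],[38,19],[39,0]]
[[3,14],[8,0],[28,20],[29,0],[38,19],[39,0],[48,11],[49,0]]
[[3,14],[8,0],[22,7],[27,0],[28,20],[29,0],[38,19],[39,0],[48,11],[49,0]]
[[3,14],[8,0],[22,7],[27,0],[28,20],[29,0],[38,19],[39,0],[46,7],[48,11],[49,0]]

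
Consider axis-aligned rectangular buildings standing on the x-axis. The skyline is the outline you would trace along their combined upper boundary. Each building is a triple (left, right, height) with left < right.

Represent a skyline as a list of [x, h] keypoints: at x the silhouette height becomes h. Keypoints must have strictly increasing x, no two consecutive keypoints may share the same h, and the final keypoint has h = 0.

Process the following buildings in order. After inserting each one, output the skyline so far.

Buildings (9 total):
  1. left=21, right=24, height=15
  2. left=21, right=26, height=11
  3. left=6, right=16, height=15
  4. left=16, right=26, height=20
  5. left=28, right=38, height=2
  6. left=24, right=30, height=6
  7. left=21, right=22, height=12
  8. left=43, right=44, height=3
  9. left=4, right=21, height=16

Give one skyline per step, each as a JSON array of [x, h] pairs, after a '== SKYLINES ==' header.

== SKYLINES ==
[[21,15],[24,0]]
[[21,15],[24,11],[26,0]]
[[6,15],[16,0],[21,15],[24,11],[26,0]]
[[6,15],[16,20],[26,0]]
[[6,15],[16,20],[26,0],[28,2],[38,0]]
[[6,15],[16,20],[26,6],[30,2],[38,0]]
[[6,15],[16,20],[26,6],[30,2],[38,0]]
[[6,15],[16,20],[26,6],[30,2],[38,0],[43,3],[44,0]]
[[4,16],[16,20],[26,6],[30,2],[38,0],[43,3],[44,0]]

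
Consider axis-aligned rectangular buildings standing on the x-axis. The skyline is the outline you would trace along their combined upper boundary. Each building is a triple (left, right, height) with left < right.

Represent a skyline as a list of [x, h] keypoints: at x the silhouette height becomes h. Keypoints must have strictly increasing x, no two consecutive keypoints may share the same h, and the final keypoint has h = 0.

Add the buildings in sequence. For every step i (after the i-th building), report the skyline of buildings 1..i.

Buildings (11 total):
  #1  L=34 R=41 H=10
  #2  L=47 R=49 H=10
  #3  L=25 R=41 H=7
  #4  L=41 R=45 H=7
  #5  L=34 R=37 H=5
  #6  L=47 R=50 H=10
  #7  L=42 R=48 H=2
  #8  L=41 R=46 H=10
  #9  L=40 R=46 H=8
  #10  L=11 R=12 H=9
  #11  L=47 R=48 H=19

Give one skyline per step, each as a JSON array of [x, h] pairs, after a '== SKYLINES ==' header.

== SKYLINES ==
[[34,10],[41,0]]
[[34,10],[41,0],[47,10],[49,0]]
[[25,7],[34,10],[41,0],[47,10],[49,0]]
[[25,7],[34,10],[41,7],[45,0],[47,10],[49,0]]
[[25,7],[34,10],[41,7],[45,0],[47,10],[49,0]]
[[25,7],[34,10],[41,7],[45,0],[47,10],[50,0]]
[[25,7],[34,10],[41,7],[45,2],[47,10],[50,0]]
[[25,7],[34,10],[46,2],[47,10],[50,0]]
[[25,7],[34,10],[46,2],[47,10],[50,0]]
[[11,9],[12,0],[25,7],[34,10],[46,2],[47,10],[50,0]]
[[11,9],[12,0],[25,7],[34,10],[46,2],[47,19],[48,10],[50,0]]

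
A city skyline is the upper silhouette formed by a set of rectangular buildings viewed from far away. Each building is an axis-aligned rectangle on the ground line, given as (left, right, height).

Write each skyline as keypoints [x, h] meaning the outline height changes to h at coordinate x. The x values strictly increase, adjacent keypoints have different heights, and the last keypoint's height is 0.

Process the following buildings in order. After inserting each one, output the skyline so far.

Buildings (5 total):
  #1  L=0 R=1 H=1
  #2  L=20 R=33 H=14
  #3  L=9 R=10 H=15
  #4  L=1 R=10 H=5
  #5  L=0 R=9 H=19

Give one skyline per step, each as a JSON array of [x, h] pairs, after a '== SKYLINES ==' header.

== SKYLINES ==
[[0,1],[1,0]]
[[0,1],[1,0],[20,14],[33,0]]
[[0,1],[1,0],[9,15],[10,0],[20,14],[33,0]]
[[0,1],[1,5],[9,15],[10,0],[20,14],[33,0]]
[[0,19],[9,15],[10,0],[20,14],[33,0]]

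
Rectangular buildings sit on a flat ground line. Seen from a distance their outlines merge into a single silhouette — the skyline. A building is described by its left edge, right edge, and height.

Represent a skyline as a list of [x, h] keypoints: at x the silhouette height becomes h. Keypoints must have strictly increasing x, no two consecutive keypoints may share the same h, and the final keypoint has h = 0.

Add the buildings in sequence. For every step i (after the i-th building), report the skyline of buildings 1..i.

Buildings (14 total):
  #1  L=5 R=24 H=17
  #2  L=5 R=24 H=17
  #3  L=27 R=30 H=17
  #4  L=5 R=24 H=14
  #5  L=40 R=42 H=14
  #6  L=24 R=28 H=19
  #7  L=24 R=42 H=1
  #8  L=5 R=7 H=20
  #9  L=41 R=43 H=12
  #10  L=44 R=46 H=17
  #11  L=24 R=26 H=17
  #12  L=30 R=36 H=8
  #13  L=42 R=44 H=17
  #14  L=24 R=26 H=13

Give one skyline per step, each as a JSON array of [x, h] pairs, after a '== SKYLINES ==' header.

== SKYLINES ==
[[5,17],[24,0]]
[[5,17],[24,0]]
[[5,17],[24,0],[27,17],[30,0]]
[[5,17],[24,0],[27,17],[30,0]]
[[5,17],[24,0],[27,17],[30,0],[40,14],[42,0]]
[[5,17],[24,19],[28,17],[30,0],[40,14],[42,0]]
[[5,17],[24,19],[28,17],[30,1],[40,14],[42,0]]
[[5,20],[7,17],[24,19],[28,17],[30,1],[40,14],[42,0]]
[[5,20],[7,17],[24,19],[28,17],[30,1],[40,14],[42,12],[43,0]]
[[5,20],[7,17],[24,19],[28,17],[30,1],[40,14],[42,12],[43,0],[44,17],[46,0]]
[[5,20],[7,17],[24,19],[28,17],[30,1],[40,14],[42,12],[43,0],[44,17],[46,0]]
[[5,20],[7,17],[24,19],[28,17],[30,8],[36,1],[40,14],[42,12],[43,0],[44,17],[46,0]]
[[5,20],[7,17],[24,19],[28,17],[30,8],[36,1],[40,14],[42,17],[46,0]]
[[5,20],[7,17],[24,19],[28,17],[30,8],[36,1],[40,14],[42,17],[46,0]]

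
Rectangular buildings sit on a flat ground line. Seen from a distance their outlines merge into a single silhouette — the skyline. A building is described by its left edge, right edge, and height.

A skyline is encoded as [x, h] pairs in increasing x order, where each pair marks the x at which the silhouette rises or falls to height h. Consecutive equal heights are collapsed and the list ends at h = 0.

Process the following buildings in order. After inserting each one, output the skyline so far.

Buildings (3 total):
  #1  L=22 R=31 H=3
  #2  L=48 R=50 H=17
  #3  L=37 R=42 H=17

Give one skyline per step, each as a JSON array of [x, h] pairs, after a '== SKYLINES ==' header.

== SKYLINES ==
[[22,3],[31,0]]
[[22,3],[31,0],[48,17],[50,0]]
[[22,3],[31,0],[37,17],[42,0],[48,17],[50,0]]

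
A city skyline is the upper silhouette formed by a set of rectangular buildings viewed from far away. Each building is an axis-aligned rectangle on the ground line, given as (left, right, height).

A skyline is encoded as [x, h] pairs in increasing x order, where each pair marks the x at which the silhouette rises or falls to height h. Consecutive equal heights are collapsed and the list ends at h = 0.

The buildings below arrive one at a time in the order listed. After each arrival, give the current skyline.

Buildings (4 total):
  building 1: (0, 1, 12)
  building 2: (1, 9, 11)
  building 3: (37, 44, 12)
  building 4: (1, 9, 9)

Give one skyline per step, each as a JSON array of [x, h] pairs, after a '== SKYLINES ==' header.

== SKYLINES ==
[[0,12],[1,0]]
[[0,12],[1,11],[9,0]]
[[0,12],[1,11],[9,0],[37,12],[44,0]]
[[0,12],[1,11],[9,0],[37,12],[44,0]]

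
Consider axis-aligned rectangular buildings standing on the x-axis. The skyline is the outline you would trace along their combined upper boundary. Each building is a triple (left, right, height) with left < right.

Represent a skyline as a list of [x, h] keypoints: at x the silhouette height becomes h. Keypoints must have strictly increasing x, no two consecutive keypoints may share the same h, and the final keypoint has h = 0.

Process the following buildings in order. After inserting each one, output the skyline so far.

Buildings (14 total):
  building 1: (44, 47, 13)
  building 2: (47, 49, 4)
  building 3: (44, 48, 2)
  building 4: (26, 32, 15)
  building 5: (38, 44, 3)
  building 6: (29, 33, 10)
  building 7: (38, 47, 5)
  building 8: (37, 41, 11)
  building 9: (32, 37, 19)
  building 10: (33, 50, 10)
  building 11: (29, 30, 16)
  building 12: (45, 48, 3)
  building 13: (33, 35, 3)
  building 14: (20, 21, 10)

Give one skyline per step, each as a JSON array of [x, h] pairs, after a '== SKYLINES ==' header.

== SKYLINES ==
[[44,13],[47,0]]
[[44,13],[47,4],[49,0]]
[[44,13],[47,4],[49,0]]
[[26,15],[32,0],[44,13],[47,4],[49,0]]
[[26,15],[32,0],[38,3],[44,13],[47,4],[49,0]]
[[26,15],[32,10],[33,0],[38,3],[44,13],[47,4],[49,0]]
[[26,15],[32,10],[33,0],[38,5],[44,13],[47,4],[49,0]]
[[26,15],[32,10],[33,0],[37,11],[41,5],[44,13],[47,4],[49,0]]
[[26,15],[32,19],[37,11],[41,5],[44,13],[47,4],[49,0]]
[[26,15],[32,19],[37,11],[41,10],[44,13],[47,10],[50,0]]
[[26,15],[29,16],[30,15],[32,19],[37,11],[41,10],[44,13],[47,10],[50,0]]
[[26,15],[29,16],[30,15],[32,19],[37,11],[41,10],[44,13],[47,10],[50,0]]
[[26,15],[29,16],[30,15],[32,19],[37,11],[41,10],[44,13],[47,10],[50,0]]
[[20,10],[21,0],[26,15],[29,16],[30,15],[32,19],[37,11],[41,10],[44,13],[47,10],[50,0]]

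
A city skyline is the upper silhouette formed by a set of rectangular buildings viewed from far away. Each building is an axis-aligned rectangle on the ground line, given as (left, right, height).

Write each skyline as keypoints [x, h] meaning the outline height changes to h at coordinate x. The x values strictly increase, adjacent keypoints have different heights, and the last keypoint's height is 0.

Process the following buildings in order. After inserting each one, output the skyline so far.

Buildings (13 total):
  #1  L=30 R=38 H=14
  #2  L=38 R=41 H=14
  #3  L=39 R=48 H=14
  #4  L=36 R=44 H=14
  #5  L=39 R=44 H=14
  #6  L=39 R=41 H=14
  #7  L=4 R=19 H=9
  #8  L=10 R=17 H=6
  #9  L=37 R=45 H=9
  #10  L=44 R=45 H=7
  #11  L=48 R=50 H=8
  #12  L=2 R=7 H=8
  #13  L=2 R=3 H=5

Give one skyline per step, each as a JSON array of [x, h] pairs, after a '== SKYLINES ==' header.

== SKYLINES ==
[[30,14],[38,0]]
[[30,14],[41,0]]
[[30,14],[48,0]]
[[30,14],[48,0]]
[[30,14],[48,0]]
[[30,14],[48,0]]
[[4,9],[19,0],[30,14],[48,0]]
[[4,9],[19,0],[30,14],[48,0]]
[[4,9],[19,0],[30,14],[48,0]]
[[4,9],[19,0],[30,14],[48,0]]
[[4,9],[19,0],[30,14],[48,8],[50,0]]
[[2,8],[4,9],[19,0],[30,14],[48,8],[50,0]]
[[2,8],[4,9],[19,0],[30,14],[48,8],[50,0]]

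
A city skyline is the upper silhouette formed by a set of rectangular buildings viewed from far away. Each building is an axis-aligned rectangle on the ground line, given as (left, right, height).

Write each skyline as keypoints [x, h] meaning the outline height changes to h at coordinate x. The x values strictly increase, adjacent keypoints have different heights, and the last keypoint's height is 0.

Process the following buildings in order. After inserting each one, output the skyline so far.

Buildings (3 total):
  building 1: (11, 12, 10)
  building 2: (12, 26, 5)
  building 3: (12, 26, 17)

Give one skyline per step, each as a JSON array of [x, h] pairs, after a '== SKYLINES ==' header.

== SKYLINES ==
[[11,10],[12,0]]
[[11,10],[12,5],[26,0]]
[[11,10],[12,17],[26,0]]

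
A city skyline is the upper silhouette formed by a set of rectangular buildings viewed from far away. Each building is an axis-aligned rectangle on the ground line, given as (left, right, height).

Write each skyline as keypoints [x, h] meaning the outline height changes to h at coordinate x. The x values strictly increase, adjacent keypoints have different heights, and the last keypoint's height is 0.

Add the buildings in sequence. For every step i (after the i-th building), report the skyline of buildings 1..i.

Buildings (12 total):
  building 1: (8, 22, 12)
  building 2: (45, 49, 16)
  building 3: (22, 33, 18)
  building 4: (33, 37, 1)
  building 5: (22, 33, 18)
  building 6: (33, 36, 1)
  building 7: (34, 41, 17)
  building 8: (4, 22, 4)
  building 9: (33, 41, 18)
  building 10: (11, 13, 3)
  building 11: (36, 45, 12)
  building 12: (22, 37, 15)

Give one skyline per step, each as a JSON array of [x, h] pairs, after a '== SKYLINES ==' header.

== SKYLINES ==
[[8,12],[22,0]]
[[8,12],[22,0],[45,16],[49,0]]
[[8,12],[22,18],[33,0],[45,16],[49,0]]
[[8,12],[22,18],[33,1],[37,0],[45,16],[49,0]]
[[8,12],[22,18],[33,1],[37,0],[45,16],[49,0]]
[[8,12],[22,18],[33,1],[37,0],[45,16],[49,0]]
[[8,12],[22,18],[33,1],[34,17],[41,0],[45,16],[49,0]]
[[4,4],[8,12],[22,18],[33,1],[34,17],[41,0],[45,16],[49,0]]
[[4,4],[8,12],[22,18],[41,0],[45,16],[49,0]]
[[4,4],[8,12],[22,18],[41,0],[45,16],[49,0]]
[[4,4],[8,12],[22,18],[41,12],[45,16],[49,0]]
[[4,4],[8,12],[22,18],[41,12],[45,16],[49,0]]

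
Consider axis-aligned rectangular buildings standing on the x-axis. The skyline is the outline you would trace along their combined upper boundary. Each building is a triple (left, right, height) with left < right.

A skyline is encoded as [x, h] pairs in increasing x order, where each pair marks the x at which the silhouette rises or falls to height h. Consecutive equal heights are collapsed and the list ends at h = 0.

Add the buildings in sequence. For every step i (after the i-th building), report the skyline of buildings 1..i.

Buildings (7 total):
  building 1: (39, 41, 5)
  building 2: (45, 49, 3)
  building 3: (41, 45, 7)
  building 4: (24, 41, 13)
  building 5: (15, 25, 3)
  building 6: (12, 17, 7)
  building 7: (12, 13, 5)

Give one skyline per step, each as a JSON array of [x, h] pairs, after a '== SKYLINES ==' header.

== SKYLINES ==
[[39,5],[41,0]]
[[39,5],[41,0],[45,3],[49,0]]
[[39,5],[41,7],[45,3],[49,0]]
[[24,13],[41,7],[45,3],[49,0]]
[[15,3],[24,13],[41,7],[45,3],[49,0]]
[[12,7],[17,3],[24,13],[41,7],[45,3],[49,0]]
[[12,7],[17,3],[24,13],[41,7],[45,3],[49,0]]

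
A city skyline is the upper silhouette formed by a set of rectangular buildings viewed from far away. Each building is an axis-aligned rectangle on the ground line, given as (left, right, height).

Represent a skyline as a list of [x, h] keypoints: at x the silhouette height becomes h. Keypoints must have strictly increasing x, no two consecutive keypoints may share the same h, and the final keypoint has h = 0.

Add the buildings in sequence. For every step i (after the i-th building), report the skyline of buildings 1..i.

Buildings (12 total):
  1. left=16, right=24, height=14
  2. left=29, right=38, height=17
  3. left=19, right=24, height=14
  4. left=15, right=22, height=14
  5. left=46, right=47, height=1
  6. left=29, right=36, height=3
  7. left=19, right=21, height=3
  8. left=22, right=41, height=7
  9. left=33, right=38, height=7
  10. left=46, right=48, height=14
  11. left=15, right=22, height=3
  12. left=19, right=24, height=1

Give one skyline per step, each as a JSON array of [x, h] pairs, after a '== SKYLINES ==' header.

== SKYLINES ==
[[16,14],[24,0]]
[[16,14],[24,0],[29,17],[38,0]]
[[16,14],[24,0],[29,17],[38,0]]
[[15,14],[24,0],[29,17],[38,0]]
[[15,14],[24,0],[29,17],[38,0],[46,1],[47,0]]
[[15,14],[24,0],[29,17],[38,0],[46,1],[47,0]]
[[15,14],[24,0],[29,17],[38,0],[46,1],[47,0]]
[[15,14],[24,7],[29,17],[38,7],[41,0],[46,1],[47,0]]
[[15,14],[24,7],[29,17],[38,7],[41,0],[46,1],[47,0]]
[[15,14],[24,7],[29,17],[38,7],[41,0],[46,14],[48,0]]
[[15,14],[24,7],[29,17],[38,7],[41,0],[46,14],[48,0]]
[[15,14],[24,7],[29,17],[38,7],[41,0],[46,14],[48,0]]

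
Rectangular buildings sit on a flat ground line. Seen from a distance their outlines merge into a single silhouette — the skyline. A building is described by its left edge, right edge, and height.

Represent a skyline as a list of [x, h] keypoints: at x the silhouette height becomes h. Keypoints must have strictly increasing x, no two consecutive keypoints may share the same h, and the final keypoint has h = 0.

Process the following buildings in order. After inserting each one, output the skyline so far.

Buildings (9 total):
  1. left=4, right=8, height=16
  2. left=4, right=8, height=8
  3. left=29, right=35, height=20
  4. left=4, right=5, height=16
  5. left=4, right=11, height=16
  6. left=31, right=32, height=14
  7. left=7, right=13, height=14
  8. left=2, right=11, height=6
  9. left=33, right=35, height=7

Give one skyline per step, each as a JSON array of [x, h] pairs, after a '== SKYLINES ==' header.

== SKYLINES ==
[[4,16],[8,0]]
[[4,16],[8,0]]
[[4,16],[8,0],[29,20],[35,0]]
[[4,16],[8,0],[29,20],[35,0]]
[[4,16],[11,0],[29,20],[35,0]]
[[4,16],[11,0],[29,20],[35,0]]
[[4,16],[11,14],[13,0],[29,20],[35,0]]
[[2,6],[4,16],[11,14],[13,0],[29,20],[35,0]]
[[2,6],[4,16],[11,14],[13,0],[29,20],[35,0]]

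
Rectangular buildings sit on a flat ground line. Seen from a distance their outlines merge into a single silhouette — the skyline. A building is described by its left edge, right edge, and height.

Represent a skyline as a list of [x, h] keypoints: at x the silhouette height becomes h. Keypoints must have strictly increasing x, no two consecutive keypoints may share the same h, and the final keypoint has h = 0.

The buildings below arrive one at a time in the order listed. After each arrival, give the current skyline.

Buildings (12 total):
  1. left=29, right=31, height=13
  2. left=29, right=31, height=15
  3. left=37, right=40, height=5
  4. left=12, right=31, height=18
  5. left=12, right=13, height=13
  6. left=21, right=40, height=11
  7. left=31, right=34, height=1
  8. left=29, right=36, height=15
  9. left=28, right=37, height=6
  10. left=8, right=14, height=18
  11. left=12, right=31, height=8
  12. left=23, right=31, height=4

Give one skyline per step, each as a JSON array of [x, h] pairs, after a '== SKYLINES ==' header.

== SKYLINES ==
[[29,13],[31,0]]
[[29,15],[31,0]]
[[29,15],[31,0],[37,5],[40,0]]
[[12,18],[31,0],[37,5],[40,0]]
[[12,18],[31,0],[37,5],[40,0]]
[[12,18],[31,11],[40,0]]
[[12,18],[31,11],[40,0]]
[[12,18],[31,15],[36,11],[40,0]]
[[12,18],[31,15],[36,11],[40,0]]
[[8,18],[31,15],[36,11],[40,0]]
[[8,18],[31,15],[36,11],[40,0]]
[[8,18],[31,15],[36,11],[40,0]]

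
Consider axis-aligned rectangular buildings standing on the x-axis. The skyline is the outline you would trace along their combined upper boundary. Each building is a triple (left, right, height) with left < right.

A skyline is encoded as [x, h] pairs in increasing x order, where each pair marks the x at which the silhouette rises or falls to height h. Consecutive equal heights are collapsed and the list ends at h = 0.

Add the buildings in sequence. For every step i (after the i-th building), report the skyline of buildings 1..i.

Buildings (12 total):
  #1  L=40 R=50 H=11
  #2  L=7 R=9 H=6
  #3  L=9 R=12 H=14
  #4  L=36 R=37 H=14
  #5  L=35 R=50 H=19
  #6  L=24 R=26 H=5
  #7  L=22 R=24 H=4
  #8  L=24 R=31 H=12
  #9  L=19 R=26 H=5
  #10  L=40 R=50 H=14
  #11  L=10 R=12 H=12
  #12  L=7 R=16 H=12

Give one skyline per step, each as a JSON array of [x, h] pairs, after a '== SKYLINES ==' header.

== SKYLINES ==
[[40,11],[50,0]]
[[7,6],[9,0],[40,11],[50,0]]
[[7,6],[9,14],[12,0],[40,11],[50,0]]
[[7,6],[9,14],[12,0],[36,14],[37,0],[40,11],[50,0]]
[[7,6],[9,14],[12,0],[35,19],[50,0]]
[[7,6],[9,14],[12,0],[24,5],[26,0],[35,19],[50,0]]
[[7,6],[9,14],[12,0],[22,4],[24,5],[26,0],[35,19],[50,0]]
[[7,6],[9,14],[12,0],[22,4],[24,12],[31,0],[35,19],[50,0]]
[[7,6],[9,14],[12,0],[19,5],[24,12],[31,0],[35,19],[50,0]]
[[7,6],[9,14],[12,0],[19,5],[24,12],[31,0],[35,19],[50,0]]
[[7,6],[9,14],[12,0],[19,5],[24,12],[31,0],[35,19],[50,0]]
[[7,12],[9,14],[12,12],[16,0],[19,5],[24,12],[31,0],[35,19],[50,0]]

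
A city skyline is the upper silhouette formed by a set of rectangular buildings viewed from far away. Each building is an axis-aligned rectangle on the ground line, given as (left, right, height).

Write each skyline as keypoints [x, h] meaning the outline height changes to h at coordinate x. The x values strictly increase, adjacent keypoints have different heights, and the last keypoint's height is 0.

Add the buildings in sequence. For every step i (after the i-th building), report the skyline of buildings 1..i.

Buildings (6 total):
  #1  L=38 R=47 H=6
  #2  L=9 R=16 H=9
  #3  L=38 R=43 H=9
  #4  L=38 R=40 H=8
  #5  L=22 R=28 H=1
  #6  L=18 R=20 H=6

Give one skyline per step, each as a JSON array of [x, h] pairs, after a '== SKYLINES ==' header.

== SKYLINES ==
[[38,6],[47,0]]
[[9,9],[16,0],[38,6],[47,0]]
[[9,9],[16,0],[38,9],[43,6],[47,0]]
[[9,9],[16,0],[38,9],[43,6],[47,0]]
[[9,9],[16,0],[22,1],[28,0],[38,9],[43,6],[47,0]]
[[9,9],[16,0],[18,6],[20,0],[22,1],[28,0],[38,9],[43,6],[47,0]]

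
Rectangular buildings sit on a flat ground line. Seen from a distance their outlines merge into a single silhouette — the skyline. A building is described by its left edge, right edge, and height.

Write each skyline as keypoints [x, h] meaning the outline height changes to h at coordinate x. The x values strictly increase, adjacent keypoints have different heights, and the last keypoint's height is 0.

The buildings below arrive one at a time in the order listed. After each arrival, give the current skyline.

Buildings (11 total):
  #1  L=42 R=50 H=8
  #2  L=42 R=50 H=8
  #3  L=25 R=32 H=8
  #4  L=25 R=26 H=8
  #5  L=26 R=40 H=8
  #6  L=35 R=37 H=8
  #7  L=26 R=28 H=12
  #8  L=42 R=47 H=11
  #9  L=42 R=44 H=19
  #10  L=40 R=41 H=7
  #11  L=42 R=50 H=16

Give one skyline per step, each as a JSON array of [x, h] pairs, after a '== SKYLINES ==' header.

== SKYLINES ==
[[42,8],[50,0]]
[[42,8],[50,0]]
[[25,8],[32,0],[42,8],[50,0]]
[[25,8],[32,0],[42,8],[50,0]]
[[25,8],[40,0],[42,8],[50,0]]
[[25,8],[40,0],[42,8],[50,0]]
[[25,8],[26,12],[28,8],[40,0],[42,8],[50,0]]
[[25,8],[26,12],[28,8],[40,0],[42,11],[47,8],[50,0]]
[[25,8],[26,12],[28,8],[40,0],[42,19],[44,11],[47,8],[50,0]]
[[25,8],[26,12],[28,8],[40,7],[41,0],[42,19],[44,11],[47,8],[50,0]]
[[25,8],[26,12],[28,8],[40,7],[41,0],[42,19],[44,16],[50,0]]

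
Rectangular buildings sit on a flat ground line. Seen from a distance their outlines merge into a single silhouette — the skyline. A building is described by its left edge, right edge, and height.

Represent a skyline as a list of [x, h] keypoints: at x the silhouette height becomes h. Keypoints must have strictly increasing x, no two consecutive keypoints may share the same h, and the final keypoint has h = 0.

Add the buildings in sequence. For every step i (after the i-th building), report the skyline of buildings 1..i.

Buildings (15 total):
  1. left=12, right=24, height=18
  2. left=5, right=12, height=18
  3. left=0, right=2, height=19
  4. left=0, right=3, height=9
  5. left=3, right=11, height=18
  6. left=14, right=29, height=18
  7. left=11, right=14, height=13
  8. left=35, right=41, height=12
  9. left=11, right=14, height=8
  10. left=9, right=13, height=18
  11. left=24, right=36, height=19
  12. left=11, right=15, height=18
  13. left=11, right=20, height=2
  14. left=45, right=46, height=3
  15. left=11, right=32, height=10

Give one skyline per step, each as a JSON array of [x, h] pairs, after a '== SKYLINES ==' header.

== SKYLINES ==
[[12,18],[24,0]]
[[5,18],[24,0]]
[[0,19],[2,0],[5,18],[24,0]]
[[0,19],[2,9],[3,0],[5,18],[24,0]]
[[0,19],[2,9],[3,18],[24,0]]
[[0,19],[2,9],[3,18],[29,0]]
[[0,19],[2,9],[3,18],[29,0]]
[[0,19],[2,9],[3,18],[29,0],[35,12],[41,0]]
[[0,19],[2,9],[3,18],[29,0],[35,12],[41,0]]
[[0,19],[2,9],[3,18],[29,0],[35,12],[41,0]]
[[0,19],[2,9],[3,18],[24,19],[36,12],[41,0]]
[[0,19],[2,9],[3,18],[24,19],[36,12],[41,0]]
[[0,19],[2,9],[3,18],[24,19],[36,12],[41,0]]
[[0,19],[2,9],[3,18],[24,19],[36,12],[41,0],[45,3],[46,0]]
[[0,19],[2,9],[3,18],[24,19],[36,12],[41,0],[45,3],[46,0]]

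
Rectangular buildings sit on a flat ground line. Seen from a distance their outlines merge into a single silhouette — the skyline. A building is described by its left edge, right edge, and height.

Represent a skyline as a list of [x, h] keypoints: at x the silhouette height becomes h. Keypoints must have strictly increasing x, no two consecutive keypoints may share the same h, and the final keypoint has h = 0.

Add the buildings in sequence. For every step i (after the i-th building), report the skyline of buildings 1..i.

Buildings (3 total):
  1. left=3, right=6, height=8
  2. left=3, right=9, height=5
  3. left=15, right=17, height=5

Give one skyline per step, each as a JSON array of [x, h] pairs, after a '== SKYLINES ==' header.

== SKYLINES ==
[[3,8],[6,0]]
[[3,8],[6,5],[9,0]]
[[3,8],[6,5],[9,0],[15,5],[17,0]]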